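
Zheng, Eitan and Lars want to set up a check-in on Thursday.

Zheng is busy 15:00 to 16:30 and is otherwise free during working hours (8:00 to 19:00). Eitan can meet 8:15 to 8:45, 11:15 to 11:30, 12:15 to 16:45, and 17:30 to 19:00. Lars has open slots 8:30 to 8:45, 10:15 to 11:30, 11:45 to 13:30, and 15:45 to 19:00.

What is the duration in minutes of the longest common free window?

Zheng free within 08:00–19:00: 08:00–15:00, 16:30–19:00.
Zheng ∩ Eitan: 08:15–08:45, 11:15–11:30, 12:15–15:00, 16:30–16:45, 17:30–19:00.
Zheng ∩ Eitan ∩ Lars: 08:30–08:45, 11:15–11:30, 12:15–13:30, 16:30–16:45, 17:30–19:00.
Common window lengths: 15, 15, 75, 15, 90 min; longest is 90.

90 minutes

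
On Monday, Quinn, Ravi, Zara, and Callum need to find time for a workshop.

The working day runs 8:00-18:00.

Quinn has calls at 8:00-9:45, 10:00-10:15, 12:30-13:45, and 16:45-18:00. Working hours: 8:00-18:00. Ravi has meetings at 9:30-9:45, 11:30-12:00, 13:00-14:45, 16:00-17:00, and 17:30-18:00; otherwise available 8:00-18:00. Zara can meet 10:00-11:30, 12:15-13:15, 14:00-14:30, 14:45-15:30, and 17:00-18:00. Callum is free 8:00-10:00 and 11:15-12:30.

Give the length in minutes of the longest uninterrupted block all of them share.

15 minutes

Quinn free within 08:00–18:00: 09:45–10:00, 10:15–12:30, 13:45–16:45.
Ravi free within 08:00–18:00: 08:00–09:30, 09:45–11:30, 12:00–13:00, 14:45–16:00, 17:00–17:30.
Quinn ∩ Ravi: 09:45–10:00, 10:15–11:30, 12:00–12:30, 14:45–16:00.
Quinn ∩ Ravi ∩ Zara: 10:15–11:30, 12:15–12:30, 14:45–15:30.
Quinn ∩ Ravi ∩ Zara ∩ Callum: 11:15–11:30, 12:15–12:30.
Common window lengths: 15, 15 min; longest is 15.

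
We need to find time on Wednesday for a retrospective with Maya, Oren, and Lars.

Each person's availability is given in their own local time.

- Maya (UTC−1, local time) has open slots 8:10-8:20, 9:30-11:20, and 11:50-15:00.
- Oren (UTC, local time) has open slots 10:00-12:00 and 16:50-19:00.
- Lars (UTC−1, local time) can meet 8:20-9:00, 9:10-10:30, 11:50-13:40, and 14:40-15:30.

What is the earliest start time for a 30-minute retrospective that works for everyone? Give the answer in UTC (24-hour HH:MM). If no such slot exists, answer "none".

10:30

Maya → UTC: 09:10–09:20, 10:30–12:20, 12:50–16:00.
Oren → UTC: 10:00–12:00, 16:50–19:00.
Lars → UTC: 09:20–10:00, 10:10–11:30, 12:50–14:40, 15:40–16:30.
Maya ∩ Oren: 10:30–12:00.
Maya ∩ Oren ∩ Lars: 10:30–11:30.
Windows ≥ 30 min: 10:30–11:30.
Earliest such window starts at 10:30.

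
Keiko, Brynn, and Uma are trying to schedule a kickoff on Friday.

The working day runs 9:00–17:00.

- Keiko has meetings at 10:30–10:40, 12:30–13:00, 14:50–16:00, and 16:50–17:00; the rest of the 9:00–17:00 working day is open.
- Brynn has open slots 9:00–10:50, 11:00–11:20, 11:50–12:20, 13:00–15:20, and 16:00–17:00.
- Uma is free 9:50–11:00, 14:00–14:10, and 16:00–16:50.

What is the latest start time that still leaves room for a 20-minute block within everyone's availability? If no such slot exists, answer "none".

Keiko free within 09:00–17:00: 09:00–10:30, 10:40–12:30, 13:00–14:50, 16:00–16:50.
Keiko ∩ Brynn: 09:00–10:30, 10:40–10:50, 11:00–11:20, 11:50–12:20, 13:00–14:50, 16:00–16:50.
Keiko ∩ Brynn ∩ Uma: 09:50–10:30, 10:40–10:50, 14:00–14:10, 16:00–16:50.
Windows ≥ 20 min: 09:50–10:30, 16:00–16:50.
Latest start in the last window 16:00–16:50 is 16:50 − 20 min = 16:30.

16:30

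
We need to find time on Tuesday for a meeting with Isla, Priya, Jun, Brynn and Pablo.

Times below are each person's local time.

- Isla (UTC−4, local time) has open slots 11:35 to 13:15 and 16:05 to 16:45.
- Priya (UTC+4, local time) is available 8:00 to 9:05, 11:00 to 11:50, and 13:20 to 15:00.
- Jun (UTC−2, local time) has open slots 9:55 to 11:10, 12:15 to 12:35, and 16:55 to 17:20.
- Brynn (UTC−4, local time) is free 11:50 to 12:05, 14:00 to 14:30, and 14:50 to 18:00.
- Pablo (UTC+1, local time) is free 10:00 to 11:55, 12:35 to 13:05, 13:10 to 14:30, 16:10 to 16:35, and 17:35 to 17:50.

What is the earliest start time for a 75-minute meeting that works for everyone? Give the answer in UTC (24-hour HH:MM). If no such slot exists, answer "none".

Isla → UTC: 15:35–17:15, 20:05–20:45.
Priya → UTC: 04:00–05:05, 07:00–07:50, 09:20–11:00.
Jun → UTC: 11:55–13:10, 14:15–14:35, 18:55–19:20.
Brynn → UTC: 15:50–16:05, 18:00–18:30, 18:50–22:00.
Pablo → UTC: 09:00–10:55, 11:35–12:05, 12:10–13:30, 15:10–15:35, 16:35–16:50.
Isla ∩ Priya: (none).
Isla ∩ Priya ∩ Jun: (none).
Isla ∩ Priya ∩ Jun ∩ Brynn: (none).
Isla ∩ Priya ∩ Jun ∩ Brynn ∩ Pablo: (none).
Windows ≥ 75 min: (none).

none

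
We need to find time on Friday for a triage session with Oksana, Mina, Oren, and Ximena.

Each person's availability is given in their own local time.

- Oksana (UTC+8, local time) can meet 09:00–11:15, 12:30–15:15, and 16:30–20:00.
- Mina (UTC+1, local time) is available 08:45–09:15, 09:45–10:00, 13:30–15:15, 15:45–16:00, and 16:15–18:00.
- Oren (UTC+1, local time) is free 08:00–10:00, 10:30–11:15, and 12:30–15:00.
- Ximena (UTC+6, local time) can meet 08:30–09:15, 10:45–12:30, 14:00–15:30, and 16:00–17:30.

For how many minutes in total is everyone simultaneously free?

15 minutes

Oksana → UTC: 01:00–03:15, 04:30–07:15, 08:30–12:00.
Mina → UTC: 07:45–08:15, 08:45–09:00, 12:30–14:15, 14:45–15:00, 15:15–17:00.
Oren → UTC: 07:00–09:00, 09:30–10:15, 11:30–14:00.
Ximena → UTC: 02:30–03:15, 04:45–06:30, 08:00–09:30, 10:00–11:30.
Oksana ∩ Mina: 08:45–09:00.
Oksana ∩ Mina ∩ Oren: 08:45–09:00.
Oksana ∩ Mina ∩ Oren ∩ Ximena: 08:45–09:00.
Total common minutes: 15.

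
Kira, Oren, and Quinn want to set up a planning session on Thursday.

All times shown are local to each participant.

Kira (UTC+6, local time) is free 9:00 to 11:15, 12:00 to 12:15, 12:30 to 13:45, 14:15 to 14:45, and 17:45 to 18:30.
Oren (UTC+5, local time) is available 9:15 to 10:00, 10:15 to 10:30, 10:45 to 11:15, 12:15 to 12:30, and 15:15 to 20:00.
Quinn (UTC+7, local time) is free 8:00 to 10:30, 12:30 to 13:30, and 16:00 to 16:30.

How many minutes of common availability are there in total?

15 minutes

Kira → UTC: 03:00–05:15, 06:00–06:15, 06:30–07:45, 08:15–08:45, 11:45–12:30.
Oren → UTC: 04:15–05:00, 05:15–05:30, 05:45–06:15, 07:15–07:30, 10:15–15:00.
Quinn → UTC: 01:00–03:30, 05:30–06:30, 09:00–09:30.
Kira ∩ Oren: 04:15–05:00, 06:00–06:15, 07:15–07:30, 11:45–12:30.
Kira ∩ Oren ∩ Quinn: 06:00–06:15.
Total common minutes: 15.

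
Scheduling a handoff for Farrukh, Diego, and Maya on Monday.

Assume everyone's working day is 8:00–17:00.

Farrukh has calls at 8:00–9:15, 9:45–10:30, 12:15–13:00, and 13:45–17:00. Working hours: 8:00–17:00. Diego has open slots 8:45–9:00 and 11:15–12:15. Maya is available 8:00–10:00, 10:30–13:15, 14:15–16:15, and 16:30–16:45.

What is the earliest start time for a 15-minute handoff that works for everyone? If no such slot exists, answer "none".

Farrukh free within 08:00–17:00: 09:15–09:45, 10:30–12:15, 13:00–13:45.
Farrukh ∩ Diego: 11:15–12:15.
Farrukh ∩ Diego ∩ Maya: 11:15–12:15.
Windows ≥ 15 min: 11:15–12:15.
Earliest such window starts at 11:15.

11:15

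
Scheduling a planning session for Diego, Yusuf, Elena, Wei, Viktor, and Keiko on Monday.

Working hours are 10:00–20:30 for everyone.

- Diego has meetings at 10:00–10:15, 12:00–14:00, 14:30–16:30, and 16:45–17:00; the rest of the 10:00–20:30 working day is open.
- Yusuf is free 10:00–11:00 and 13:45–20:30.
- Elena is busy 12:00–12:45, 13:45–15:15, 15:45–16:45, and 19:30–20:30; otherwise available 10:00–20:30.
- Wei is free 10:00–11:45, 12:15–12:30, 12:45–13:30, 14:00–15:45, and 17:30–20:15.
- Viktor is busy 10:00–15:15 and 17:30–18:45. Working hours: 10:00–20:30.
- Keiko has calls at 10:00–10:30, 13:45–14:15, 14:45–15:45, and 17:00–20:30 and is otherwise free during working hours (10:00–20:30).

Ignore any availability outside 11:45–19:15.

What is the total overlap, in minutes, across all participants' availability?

0 minutes

Diego free within 10:00–20:30: 10:15–12:00, 14:00–14:30, 16:30–16:45, 17:00–20:30.
Elena free within 10:00–20:30: 10:00–12:00, 12:45–13:45, 15:15–15:45, 16:45–19:30.
Viktor free within 10:00–20:30: 15:15–17:30, 18:45–20:30.
Keiko free within 10:00–20:30: 10:30–13:45, 14:15–14:45, 15:45–17:00.
Diego ∩ Yusuf: 10:15–11:00, 14:00–14:30, 16:30–16:45, 17:00–20:30.
Diego ∩ Yusuf ∩ Elena: 10:15–11:00, 17:00–19:30.
Diego ∩ Yusuf ∩ Elena ∩ Wei: 10:15–11:00, 17:30–19:30.
Diego ∩ Yusuf ∩ Elena ∩ Wei ∩ Viktor: 18:45–19:30.
Diego ∩ Yusuf ∩ Elena ∩ Wei ∩ Viktor ∩ Keiko: (none).
Restricted to 11:45–19:15: (none).
Total common minutes: 0.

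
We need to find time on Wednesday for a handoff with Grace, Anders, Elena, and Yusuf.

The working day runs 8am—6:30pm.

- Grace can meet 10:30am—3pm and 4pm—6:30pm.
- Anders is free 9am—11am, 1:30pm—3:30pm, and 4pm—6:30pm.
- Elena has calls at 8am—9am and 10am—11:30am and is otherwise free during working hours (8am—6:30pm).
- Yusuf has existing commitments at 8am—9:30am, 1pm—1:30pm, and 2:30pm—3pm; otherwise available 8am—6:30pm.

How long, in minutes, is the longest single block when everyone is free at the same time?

Elena free within 08:00–18:30: 09:00–10:00, 11:30–18:30.
Yusuf free within 08:00–18:30: 09:30–13:00, 13:30–14:30, 15:00–18:30.
Grace ∩ Anders: 10:30–11:00, 13:30–15:00, 16:00–18:30.
Grace ∩ Anders ∩ Elena: 13:30–15:00, 16:00–18:30.
Grace ∩ Anders ∩ Elena ∩ Yusuf: 13:30–14:30, 16:00–18:30.
Common window lengths: 60, 150 min; longest is 150.

150 minutes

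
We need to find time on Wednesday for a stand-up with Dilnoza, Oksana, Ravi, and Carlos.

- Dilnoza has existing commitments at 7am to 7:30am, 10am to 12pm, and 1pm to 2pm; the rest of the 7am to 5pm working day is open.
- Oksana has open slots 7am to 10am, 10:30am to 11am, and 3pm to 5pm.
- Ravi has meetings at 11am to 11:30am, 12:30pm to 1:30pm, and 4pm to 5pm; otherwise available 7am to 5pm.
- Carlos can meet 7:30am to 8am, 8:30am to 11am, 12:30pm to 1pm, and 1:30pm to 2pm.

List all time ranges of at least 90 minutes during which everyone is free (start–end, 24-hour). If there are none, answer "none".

08:30–10:00

Dilnoza free within 07:00–17:00: 07:30–10:00, 12:00–13:00, 14:00–17:00.
Ravi free within 07:00–17:00: 07:00–11:00, 11:30–12:30, 13:30–16:00.
Dilnoza ∩ Oksana: 07:30–10:00, 15:00–17:00.
Dilnoza ∩ Oksana ∩ Ravi: 07:30–10:00, 15:00–16:00.
Dilnoza ∩ Oksana ∩ Ravi ∩ Carlos: 07:30–08:00, 08:30–10:00.
Windows ≥ 90 min: 08:30–10:00.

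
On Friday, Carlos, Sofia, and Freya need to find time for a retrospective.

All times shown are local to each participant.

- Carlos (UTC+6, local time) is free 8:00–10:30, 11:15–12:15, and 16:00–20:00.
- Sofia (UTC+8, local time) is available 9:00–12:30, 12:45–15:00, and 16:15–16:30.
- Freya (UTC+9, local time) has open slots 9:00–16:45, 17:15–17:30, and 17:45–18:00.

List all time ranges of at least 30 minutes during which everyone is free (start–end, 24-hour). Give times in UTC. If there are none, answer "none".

Carlos → UTC: 02:00–04:30, 05:15–06:15, 10:00–14:00.
Sofia → UTC: 01:00–04:30, 04:45–07:00, 08:15–08:30.
Freya → UTC: 00:00–07:45, 08:15–08:30, 08:45–09:00.
Carlos ∩ Sofia: 02:00–04:30, 05:15–06:15.
Carlos ∩ Sofia ∩ Freya: 02:00–04:30, 05:15–06:15.
Windows ≥ 30 min: 02:00–04:30, 05:15–06:15.

02:00–04:30, 05:15–06:15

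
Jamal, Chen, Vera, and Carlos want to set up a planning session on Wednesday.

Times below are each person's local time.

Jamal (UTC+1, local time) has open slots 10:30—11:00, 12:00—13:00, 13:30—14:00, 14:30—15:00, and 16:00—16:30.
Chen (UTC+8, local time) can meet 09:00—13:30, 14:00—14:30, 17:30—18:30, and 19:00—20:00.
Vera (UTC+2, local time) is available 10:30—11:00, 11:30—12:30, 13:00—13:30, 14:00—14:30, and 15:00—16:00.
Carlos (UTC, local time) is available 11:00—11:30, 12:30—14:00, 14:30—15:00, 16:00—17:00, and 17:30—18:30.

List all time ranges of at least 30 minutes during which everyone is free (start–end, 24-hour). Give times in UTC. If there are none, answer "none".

Jamal → UTC: 09:30–10:00, 11:00–12:00, 12:30–13:00, 13:30–14:00, 15:00–15:30.
Chen → UTC: 01:00–05:30, 06:00–06:30, 09:30–10:30, 11:00–12:00.
Vera → UTC: 08:30–09:00, 09:30–10:30, 11:00–11:30, 12:00–12:30, 13:00–14:00.
Carlos → UTC: 11:00–11:30, 12:30–14:00, 14:30–15:00, 16:00–17:00, 17:30–18:30.
Jamal ∩ Chen: 09:30–10:00, 11:00–12:00.
Jamal ∩ Chen ∩ Vera: 09:30–10:00, 11:00–11:30.
Jamal ∩ Chen ∩ Vera ∩ Carlos: 11:00–11:30.
Windows ≥ 30 min: 11:00–11:30.

11:00–11:30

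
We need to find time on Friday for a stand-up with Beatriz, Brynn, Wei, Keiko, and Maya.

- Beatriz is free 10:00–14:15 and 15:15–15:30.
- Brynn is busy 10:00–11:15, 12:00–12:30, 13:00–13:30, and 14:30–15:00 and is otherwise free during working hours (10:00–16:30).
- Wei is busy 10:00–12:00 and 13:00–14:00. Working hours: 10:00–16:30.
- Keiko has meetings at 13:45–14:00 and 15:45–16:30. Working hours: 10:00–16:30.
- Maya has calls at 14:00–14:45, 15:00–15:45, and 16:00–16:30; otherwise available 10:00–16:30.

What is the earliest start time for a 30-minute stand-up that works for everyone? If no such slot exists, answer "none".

12:30

Brynn free within 10:00–16:30: 11:15–12:00, 12:30–13:00, 13:30–14:30, 15:00–16:30.
Wei free within 10:00–16:30: 12:00–13:00, 14:00–16:30.
Keiko free within 10:00–16:30: 10:00–13:45, 14:00–15:45.
Maya free within 10:00–16:30: 10:00–14:00, 14:45–15:00, 15:45–16:00.
Beatriz ∩ Brynn: 11:15–12:00, 12:30–13:00, 13:30–14:15, 15:15–15:30.
Beatriz ∩ Brynn ∩ Wei: 12:30–13:00, 14:00–14:15, 15:15–15:30.
Beatriz ∩ Brynn ∩ Wei ∩ Keiko: 12:30–13:00, 14:00–14:15, 15:15–15:30.
Beatriz ∩ Brynn ∩ Wei ∩ Keiko ∩ Maya: 12:30–13:00.
Windows ≥ 30 min: 12:30–13:00.
Earliest such window starts at 12:30.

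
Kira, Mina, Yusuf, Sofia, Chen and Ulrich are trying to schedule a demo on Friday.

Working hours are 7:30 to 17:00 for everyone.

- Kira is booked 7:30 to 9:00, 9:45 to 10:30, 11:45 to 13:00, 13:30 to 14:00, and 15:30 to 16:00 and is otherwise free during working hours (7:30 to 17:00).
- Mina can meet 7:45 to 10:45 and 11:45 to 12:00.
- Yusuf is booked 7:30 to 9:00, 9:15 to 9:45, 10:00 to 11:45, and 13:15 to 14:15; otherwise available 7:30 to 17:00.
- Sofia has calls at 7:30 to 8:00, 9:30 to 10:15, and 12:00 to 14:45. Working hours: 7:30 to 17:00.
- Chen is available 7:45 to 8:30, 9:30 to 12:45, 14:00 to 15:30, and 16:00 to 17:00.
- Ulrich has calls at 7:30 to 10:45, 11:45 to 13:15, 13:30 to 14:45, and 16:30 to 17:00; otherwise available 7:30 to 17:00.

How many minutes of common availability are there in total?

0 minutes

Kira free within 07:30–17:00: 09:00–09:45, 10:30–11:45, 13:00–13:30, 14:00–15:30, 16:00–17:00.
Yusuf free within 07:30–17:00: 09:00–09:15, 09:45–10:00, 11:45–13:15, 14:15–17:00.
Sofia free within 07:30–17:00: 08:00–09:30, 10:15–12:00, 14:45–17:00.
Ulrich free within 07:30–17:00: 10:45–11:45, 13:15–13:30, 14:45–16:30.
Kira ∩ Mina: 09:00–09:45, 10:30–10:45.
Kira ∩ Mina ∩ Yusuf: 09:00–09:15.
Kira ∩ Mina ∩ Yusuf ∩ Sofia: 09:00–09:15.
Kira ∩ Mina ∩ Yusuf ∩ Sofia ∩ Chen: (none).
Kira ∩ Mina ∩ Yusuf ∩ Sofia ∩ Chen ∩ Ulrich: (none).
Total common minutes: 0.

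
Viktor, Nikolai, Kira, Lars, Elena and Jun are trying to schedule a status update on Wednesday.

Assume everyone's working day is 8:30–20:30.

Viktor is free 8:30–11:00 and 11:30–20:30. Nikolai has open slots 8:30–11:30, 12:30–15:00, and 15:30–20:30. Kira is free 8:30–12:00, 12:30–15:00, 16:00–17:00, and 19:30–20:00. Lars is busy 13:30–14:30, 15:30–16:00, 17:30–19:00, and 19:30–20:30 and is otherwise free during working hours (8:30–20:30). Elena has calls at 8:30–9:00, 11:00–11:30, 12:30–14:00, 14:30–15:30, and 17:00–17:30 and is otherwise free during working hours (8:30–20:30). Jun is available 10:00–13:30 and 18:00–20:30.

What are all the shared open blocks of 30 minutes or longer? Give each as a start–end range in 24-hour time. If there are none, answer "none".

10:00–11:00

Lars free within 08:30–20:30: 08:30–13:30, 14:30–15:30, 16:00–17:30, 19:00–19:30.
Elena free within 08:30–20:30: 09:00–11:00, 11:30–12:30, 14:00–14:30, 15:30–17:00, 17:30–20:30.
Viktor ∩ Nikolai: 08:30–11:00, 12:30–15:00, 15:30–20:30.
Viktor ∩ Nikolai ∩ Kira: 08:30–11:00, 12:30–15:00, 16:00–17:00, 19:30–20:00.
Viktor ∩ Nikolai ∩ Kira ∩ Lars: 08:30–11:00, 12:30–13:30, 14:30–15:00, 16:00–17:00.
Viktor ∩ Nikolai ∩ Kira ∩ Lars ∩ Elena: 09:00–11:00, 16:00–17:00.
Viktor ∩ Nikolai ∩ Kira ∩ Lars ∩ Elena ∩ Jun: 10:00–11:00.
Windows ≥ 30 min: 10:00–11:00.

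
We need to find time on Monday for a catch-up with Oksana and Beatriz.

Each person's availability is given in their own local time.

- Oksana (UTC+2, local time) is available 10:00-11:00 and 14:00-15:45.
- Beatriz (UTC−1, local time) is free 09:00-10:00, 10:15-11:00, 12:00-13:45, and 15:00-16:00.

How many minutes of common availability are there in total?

45 minutes

Oksana → UTC: 08:00–09:00, 12:00–13:45.
Beatriz → UTC: 10:00–11:00, 11:15–12:00, 13:00–14:45, 16:00–17:00.
Oksana ∩ Beatriz: 13:00–13:45.
Total common minutes: 45.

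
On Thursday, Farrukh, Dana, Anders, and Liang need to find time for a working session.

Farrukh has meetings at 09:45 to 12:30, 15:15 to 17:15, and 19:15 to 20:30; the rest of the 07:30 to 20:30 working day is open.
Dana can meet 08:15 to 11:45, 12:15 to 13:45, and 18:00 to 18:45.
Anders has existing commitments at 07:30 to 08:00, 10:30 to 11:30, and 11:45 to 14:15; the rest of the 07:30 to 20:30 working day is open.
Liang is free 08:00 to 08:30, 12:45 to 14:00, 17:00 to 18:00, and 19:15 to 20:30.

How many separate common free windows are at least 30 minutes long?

Farrukh free within 07:30–20:30: 07:30–09:45, 12:30–15:15, 17:15–19:15.
Anders free within 07:30–20:30: 08:00–10:30, 11:30–11:45, 14:15–20:30.
Farrukh ∩ Dana: 08:15–09:45, 12:30–13:45, 18:00–18:45.
Farrukh ∩ Dana ∩ Anders: 08:15–09:45, 18:00–18:45.
Farrukh ∩ Dana ∩ Anders ∩ Liang: 08:15–08:30.
Windows ≥ 30 min: (none).
That's 0 windows.

0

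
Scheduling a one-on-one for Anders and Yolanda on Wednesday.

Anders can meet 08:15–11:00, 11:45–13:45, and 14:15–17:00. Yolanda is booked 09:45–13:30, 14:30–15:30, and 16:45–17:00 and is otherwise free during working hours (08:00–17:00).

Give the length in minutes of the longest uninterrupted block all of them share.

Yolanda free within 08:00–17:00: 08:00–09:45, 13:30–14:30, 15:30–16:45.
Anders ∩ Yolanda: 08:15–09:45, 13:30–13:45, 14:15–14:30, 15:30–16:45.
Common window lengths: 90, 15, 15, 75 min; longest is 90.

90 minutes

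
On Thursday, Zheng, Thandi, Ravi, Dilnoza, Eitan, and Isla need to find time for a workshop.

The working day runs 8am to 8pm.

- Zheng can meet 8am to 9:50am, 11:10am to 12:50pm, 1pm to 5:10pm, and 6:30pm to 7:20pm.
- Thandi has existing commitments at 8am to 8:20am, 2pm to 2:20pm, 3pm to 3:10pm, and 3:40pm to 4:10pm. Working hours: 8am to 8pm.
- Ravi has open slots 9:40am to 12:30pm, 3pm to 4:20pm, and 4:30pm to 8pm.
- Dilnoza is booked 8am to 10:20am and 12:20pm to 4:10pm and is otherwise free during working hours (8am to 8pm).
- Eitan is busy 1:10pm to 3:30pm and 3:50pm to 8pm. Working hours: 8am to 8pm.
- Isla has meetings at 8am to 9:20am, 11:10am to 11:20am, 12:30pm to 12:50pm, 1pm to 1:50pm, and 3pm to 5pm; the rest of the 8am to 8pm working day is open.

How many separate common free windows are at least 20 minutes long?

Thandi free within 08:00–20:00: 08:20–14:00, 14:20–15:00, 15:10–15:40, 16:10–20:00.
Dilnoza free within 08:00–20:00: 10:20–12:20, 16:10–20:00.
Eitan free within 08:00–20:00: 08:00–13:10, 15:30–15:50.
Isla free within 08:00–20:00: 09:20–11:10, 11:20–12:30, 12:50–13:00, 13:50–15:00, 17:00–20:00.
Zheng ∩ Thandi: 08:20–09:50, 11:10–12:50, 13:00–14:00, 14:20–15:00, 15:10–15:40, 16:10–17:10, 18:30–19:20.
Zheng ∩ Thandi ∩ Ravi: 09:40–09:50, 11:10–12:30, 15:10–15:40, 16:10–16:20, 16:30–17:10, 18:30–19:20.
Zheng ∩ Thandi ∩ Ravi ∩ Dilnoza: 11:10–12:20, 16:10–16:20, 16:30–17:10, 18:30–19:20.
Zheng ∩ Thandi ∩ Ravi ∩ Dilnoza ∩ Eitan: 11:10–12:20.
Zheng ∩ Thandi ∩ Ravi ∩ Dilnoza ∩ Eitan ∩ Isla: 11:20–12:20.
Windows ≥ 20 min: 11:20–12:20.
That's 1 window.

1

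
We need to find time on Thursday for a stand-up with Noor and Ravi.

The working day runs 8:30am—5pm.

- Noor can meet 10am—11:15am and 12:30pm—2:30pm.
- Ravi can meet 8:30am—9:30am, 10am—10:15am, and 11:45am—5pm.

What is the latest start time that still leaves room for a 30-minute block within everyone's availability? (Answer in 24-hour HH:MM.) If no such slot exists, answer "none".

Noor ∩ Ravi: 10:00–10:15, 12:30–14:30.
Windows ≥ 30 min: 12:30–14:30.
Latest start in the last window 12:30–14:30 is 14:30 − 30 min = 14:00.

14:00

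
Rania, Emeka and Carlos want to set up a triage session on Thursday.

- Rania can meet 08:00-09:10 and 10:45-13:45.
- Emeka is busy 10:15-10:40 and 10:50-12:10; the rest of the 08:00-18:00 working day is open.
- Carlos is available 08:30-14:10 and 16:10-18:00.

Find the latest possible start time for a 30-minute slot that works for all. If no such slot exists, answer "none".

13:15

Emeka free within 08:00–18:00: 08:00–10:15, 10:40–10:50, 12:10–18:00.
Rania ∩ Emeka: 08:00–09:10, 10:45–10:50, 12:10–13:45.
Rania ∩ Emeka ∩ Carlos: 08:30–09:10, 10:45–10:50, 12:10–13:45.
Windows ≥ 30 min: 08:30–09:10, 12:10–13:45.
Latest start in the last window 12:10–13:45 is 13:45 − 30 min = 13:15.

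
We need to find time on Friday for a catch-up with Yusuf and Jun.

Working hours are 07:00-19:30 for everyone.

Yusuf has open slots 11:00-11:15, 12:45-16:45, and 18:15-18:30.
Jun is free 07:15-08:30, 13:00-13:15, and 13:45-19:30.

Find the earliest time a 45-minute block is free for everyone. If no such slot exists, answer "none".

13:45

Yusuf ∩ Jun: 13:00–13:15, 13:45–16:45, 18:15–18:30.
Windows ≥ 45 min: 13:45–16:45.
Earliest such window starts at 13:45.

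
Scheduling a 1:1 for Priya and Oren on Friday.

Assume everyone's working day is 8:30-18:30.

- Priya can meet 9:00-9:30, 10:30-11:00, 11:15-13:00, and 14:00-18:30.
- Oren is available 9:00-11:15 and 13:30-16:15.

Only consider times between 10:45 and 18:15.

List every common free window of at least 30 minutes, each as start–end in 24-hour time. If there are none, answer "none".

14:00–16:15

Priya ∩ Oren: 09:00–09:30, 10:30–11:00, 14:00–16:15.
Restricted to 10:45–18:15: 10:45–11:00, 14:00–16:15.
Windows ≥ 30 min: 14:00–16:15.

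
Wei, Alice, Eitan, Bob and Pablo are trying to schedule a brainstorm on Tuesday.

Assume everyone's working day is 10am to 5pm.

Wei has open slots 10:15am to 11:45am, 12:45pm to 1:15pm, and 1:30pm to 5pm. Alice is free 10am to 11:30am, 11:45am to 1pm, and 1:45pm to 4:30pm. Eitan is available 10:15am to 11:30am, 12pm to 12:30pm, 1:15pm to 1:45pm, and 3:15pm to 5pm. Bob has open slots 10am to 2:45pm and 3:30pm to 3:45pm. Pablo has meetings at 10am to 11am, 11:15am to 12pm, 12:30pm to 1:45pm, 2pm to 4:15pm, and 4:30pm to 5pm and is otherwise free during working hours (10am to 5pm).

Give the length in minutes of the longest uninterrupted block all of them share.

Pablo free within 10:00–17:00: 11:00–11:15, 12:00–12:30, 13:45–14:00, 16:15–16:30.
Wei ∩ Alice: 10:15–11:30, 12:45–13:00, 13:45–16:30.
Wei ∩ Alice ∩ Eitan: 10:15–11:30, 15:15–16:30.
Wei ∩ Alice ∩ Eitan ∩ Bob: 10:15–11:30, 15:30–15:45.
Wei ∩ Alice ∩ Eitan ∩ Bob ∩ Pablo: 11:00–11:15.
Single common window of 15 minutes.

15 minutes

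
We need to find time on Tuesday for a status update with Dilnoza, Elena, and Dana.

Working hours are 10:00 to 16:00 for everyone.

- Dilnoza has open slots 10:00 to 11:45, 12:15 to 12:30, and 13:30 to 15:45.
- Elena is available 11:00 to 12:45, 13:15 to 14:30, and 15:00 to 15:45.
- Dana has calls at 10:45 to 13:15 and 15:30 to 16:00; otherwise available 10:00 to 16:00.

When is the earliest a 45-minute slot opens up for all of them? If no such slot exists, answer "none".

13:30

Dana free within 10:00–16:00: 10:00–10:45, 13:15–15:30.
Dilnoza ∩ Elena: 11:00–11:45, 12:15–12:30, 13:30–14:30, 15:00–15:45.
Dilnoza ∩ Elena ∩ Dana: 13:30–14:30, 15:00–15:30.
Windows ≥ 45 min: 13:30–14:30.
Earliest such window starts at 13:30.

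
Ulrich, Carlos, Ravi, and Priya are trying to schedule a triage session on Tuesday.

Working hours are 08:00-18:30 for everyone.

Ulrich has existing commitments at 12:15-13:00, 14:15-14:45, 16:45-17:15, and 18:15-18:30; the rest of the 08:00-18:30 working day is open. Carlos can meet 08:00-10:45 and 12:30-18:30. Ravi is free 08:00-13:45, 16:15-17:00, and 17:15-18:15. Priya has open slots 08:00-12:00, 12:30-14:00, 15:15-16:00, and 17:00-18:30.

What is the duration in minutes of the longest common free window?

Ulrich free within 08:00–18:30: 08:00–12:15, 13:00–14:15, 14:45–16:45, 17:15–18:15.
Ulrich ∩ Carlos: 08:00–10:45, 13:00–14:15, 14:45–16:45, 17:15–18:15.
Ulrich ∩ Carlos ∩ Ravi: 08:00–10:45, 13:00–13:45, 16:15–16:45, 17:15–18:15.
Ulrich ∩ Carlos ∩ Ravi ∩ Priya: 08:00–10:45, 13:00–13:45, 17:15–18:15.
Common window lengths: 165, 45, 60 min; longest is 165.

165 minutes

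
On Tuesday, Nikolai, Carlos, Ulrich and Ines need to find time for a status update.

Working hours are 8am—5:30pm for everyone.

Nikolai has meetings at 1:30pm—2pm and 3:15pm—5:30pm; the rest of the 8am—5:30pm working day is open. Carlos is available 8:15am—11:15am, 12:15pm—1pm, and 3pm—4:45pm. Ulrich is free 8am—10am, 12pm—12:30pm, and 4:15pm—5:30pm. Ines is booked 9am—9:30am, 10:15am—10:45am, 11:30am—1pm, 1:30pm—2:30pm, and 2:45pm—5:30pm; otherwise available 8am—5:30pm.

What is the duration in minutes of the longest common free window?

45 minutes

Nikolai free within 08:00–17:30: 08:00–13:30, 14:00–15:15.
Ines free within 08:00–17:30: 08:00–09:00, 09:30–10:15, 10:45–11:30, 13:00–13:30, 14:30–14:45.
Nikolai ∩ Carlos: 08:15–11:15, 12:15–13:00, 15:00–15:15.
Nikolai ∩ Carlos ∩ Ulrich: 08:15–10:00, 12:15–12:30.
Nikolai ∩ Carlos ∩ Ulrich ∩ Ines: 08:15–09:00, 09:30–10:00.
Common window lengths: 45, 30 min; longest is 45.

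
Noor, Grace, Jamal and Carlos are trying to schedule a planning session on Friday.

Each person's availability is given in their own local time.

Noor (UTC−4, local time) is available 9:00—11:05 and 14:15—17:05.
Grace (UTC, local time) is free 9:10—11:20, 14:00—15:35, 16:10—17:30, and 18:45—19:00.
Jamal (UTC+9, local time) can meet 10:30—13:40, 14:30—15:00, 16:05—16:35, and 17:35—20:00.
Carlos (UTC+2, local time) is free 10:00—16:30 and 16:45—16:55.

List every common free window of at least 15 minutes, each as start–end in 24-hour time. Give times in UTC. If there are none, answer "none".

none

Noor → UTC: 13:00–15:05, 18:15–21:05.
Grace → UTC: 09:10–11:20, 14:00–15:35, 16:10–17:30, 18:45–19:00.
Jamal → UTC: 01:30–04:40, 05:30–06:00, 07:05–07:35, 08:35–11:00.
Carlos → UTC: 08:00–14:30, 14:45–14:55.
Noor ∩ Grace: 14:00–15:05, 18:45–19:00.
Noor ∩ Grace ∩ Jamal: (none).
Noor ∩ Grace ∩ Jamal ∩ Carlos: (none).
Windows ≥ 15 min: (none).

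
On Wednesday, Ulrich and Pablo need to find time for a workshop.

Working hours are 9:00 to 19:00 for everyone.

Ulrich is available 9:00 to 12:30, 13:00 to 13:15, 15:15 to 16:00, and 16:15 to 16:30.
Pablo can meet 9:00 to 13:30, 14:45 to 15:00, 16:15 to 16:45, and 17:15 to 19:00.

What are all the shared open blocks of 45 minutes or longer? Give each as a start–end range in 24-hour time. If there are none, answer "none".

Ulrich ∩ Pablo: 09:00–12:30, 13:00–13:15, 16:15–16:30.
Windows ≥ 45 min: 09:00–12:30.

09:00–12:30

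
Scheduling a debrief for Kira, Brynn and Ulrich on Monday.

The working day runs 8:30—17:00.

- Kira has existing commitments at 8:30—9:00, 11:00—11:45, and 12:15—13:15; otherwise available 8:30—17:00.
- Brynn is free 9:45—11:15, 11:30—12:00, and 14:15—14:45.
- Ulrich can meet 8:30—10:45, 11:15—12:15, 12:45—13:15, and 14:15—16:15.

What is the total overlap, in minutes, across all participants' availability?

105 minutes

Kira free within 08:30–17:00: 09:00–11:00, 11:45–12:15, 13:15–17:00.
Kira ∩ Brynn: 09:45–11:00, 11:45–12:00, 14:15–14:45.
Kira ∩ Brynn ∩ Ulrich: 09:45–10:45, 11:45–12:00, 14:15–14:45.
Total common minutes: 60 + 15 + 30 = 105.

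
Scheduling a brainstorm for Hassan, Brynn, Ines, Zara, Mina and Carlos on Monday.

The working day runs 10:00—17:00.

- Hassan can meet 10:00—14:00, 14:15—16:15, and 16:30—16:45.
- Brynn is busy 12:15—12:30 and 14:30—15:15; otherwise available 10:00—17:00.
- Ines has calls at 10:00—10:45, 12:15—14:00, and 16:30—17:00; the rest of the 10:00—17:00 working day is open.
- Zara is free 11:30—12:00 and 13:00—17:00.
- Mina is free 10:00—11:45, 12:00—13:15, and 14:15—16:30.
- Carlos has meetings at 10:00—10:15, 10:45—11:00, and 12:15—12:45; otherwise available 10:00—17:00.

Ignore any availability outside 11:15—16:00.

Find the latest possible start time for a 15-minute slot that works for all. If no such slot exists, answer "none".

15:45

Brynn free within 10:00–17:00: 10:00–12:15, 12:30–14:30, 15:15–17:00.
Ines free within 10:00–17:00: 10:45–12:15, 14:00–16:30.
Carlos free within 10:00–17:00: 10:15–10:45, 11:00–12:15, 12:45–17:00.
Hassan ∩ Brynn: 10:00–12:15, 12:30–14:00, 14:15–14:30, 15:15–16:15, 16:30–16:45.
Hassan ∩ Brynn ∩ Ines: 10:45–12:15, 14:15–14:30, 15:15–16:15.
Hassan ∩ Brynn ∩ Ines ∩ Zara: 11:30–12:00, 14:15–14:30, 15:15–16:15.
Hassan ∩ Brynn ∩ Ines ∩ Zara ∩ Mina: 11:30–11:45, 14:15–14:30, 15:15–16:15.
Hassan ∩ Brynn ∩ Ines ∩ Zara ∩ Mina ∩ Carlos: 11:30–11:45, 14:15–14:30, 15:15–16:15.
Restricted to 11:15–16:00: 11:30–11:45, 14:15–14:30, 15:15–16:00.
Windows ≥ 15 min: 11:30–11:45, 14:15–14:30, 15:15–16:00.
Latest start in the last window 15:15–16:00 is 16:00 − 15 min = 15:45.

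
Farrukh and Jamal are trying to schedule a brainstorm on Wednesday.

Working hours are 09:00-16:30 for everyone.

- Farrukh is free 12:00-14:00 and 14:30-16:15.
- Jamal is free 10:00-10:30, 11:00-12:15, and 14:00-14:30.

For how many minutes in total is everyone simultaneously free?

15 minutes

Farrukh ∩ Jamal: 12:00–12:15.
Total common minutes: 15.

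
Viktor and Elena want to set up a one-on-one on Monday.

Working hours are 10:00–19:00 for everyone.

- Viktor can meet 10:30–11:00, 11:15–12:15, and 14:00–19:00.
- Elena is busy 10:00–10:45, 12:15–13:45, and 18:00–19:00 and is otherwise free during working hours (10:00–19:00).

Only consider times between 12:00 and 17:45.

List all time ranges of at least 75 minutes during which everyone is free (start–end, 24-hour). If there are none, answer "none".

14:00–17:45

Elena free within 10:00–19:00: 10:45–12:15, 13:45–18:00.
Viktor ∩ Elena: 10:45–11:00, 11:15–12:15, 14:00–18:00.
Restricted to 12:00–17:45: 12:00–12:15, 14:00–17:45.
Windows ≥ 75 min: 14:00–17:45.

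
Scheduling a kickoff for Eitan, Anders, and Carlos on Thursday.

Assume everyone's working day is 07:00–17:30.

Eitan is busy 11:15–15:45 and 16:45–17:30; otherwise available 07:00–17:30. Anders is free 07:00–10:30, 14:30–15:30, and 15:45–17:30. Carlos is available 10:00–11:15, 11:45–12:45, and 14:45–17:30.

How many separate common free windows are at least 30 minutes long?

Eitan free within 07:00–17:30: 07:00–11:15, 15:45–16:45.
Eitan ∩ Anders: 07:00–10:30, 15:45–16:45.
Eitan ∩ Anders ∩ Carlos: 10:00–10:30, 15:45–16:45.
Windows ≥ 30 min: 10:00–10:30, 15:45–16:45.
That's 2 windows.

2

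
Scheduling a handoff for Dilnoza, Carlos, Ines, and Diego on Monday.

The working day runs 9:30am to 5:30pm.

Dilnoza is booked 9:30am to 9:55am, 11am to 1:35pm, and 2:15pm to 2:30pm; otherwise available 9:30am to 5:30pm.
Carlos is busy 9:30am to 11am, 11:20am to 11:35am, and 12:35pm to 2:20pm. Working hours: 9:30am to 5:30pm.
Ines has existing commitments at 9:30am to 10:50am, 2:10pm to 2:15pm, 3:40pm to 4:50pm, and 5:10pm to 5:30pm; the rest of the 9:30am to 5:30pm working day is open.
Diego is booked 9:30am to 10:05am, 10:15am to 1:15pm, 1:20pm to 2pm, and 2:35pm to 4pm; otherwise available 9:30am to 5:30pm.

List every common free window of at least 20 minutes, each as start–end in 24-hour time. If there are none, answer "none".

Dilnoza free within 09:30–17:30: 09:55–11:00, 13:35–14:15, 14:30–17:30.
Carlos free within 09:30–17:30: 11:00–11:20, 11:35–12:35, 14:20–17:30.
Ines free within 09:30–17:30: 10:50–14:10, 14:15–15:40, 16:50–17:10.
Diego free within 09:30–17:30: 10:05–10:15, 13:15–13:20, 14:00–14:35, 16:00–17:30.
Dilnoza ∩ Carlos: 14:30–17:30.
Dilnoza ∩ Carlos ∩ Ines: 14:30–15:40, 16:50–17:10.
Dilnoza ∩ Carlos ∩ Ines ∩ Diego: 14:30–14:35, 16:50–17:10.
Windows ≥ 20 min: 16:50–17:10.

16:50–17:10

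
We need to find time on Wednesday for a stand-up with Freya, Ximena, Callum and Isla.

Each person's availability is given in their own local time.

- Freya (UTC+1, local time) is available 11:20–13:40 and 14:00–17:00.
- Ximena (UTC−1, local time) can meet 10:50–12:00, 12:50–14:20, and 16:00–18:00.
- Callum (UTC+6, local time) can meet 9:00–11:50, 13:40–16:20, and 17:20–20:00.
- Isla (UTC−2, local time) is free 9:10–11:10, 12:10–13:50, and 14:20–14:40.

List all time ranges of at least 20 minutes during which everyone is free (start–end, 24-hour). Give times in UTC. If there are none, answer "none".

11:50–12:40

Freya → UTC: 10:20–12:40, 13:00–16:00.
Ximena → UTC: 11:50–13:00, 13:50–15:20, 17:00–19:00.
Callum → UTC: 03:00–05:50, 07:40–10:20, 11:20–14:00.
Isla → UTC: 11:10–13:10, 14:10–15:50, 16:20–16:40.
Freya ∩ Ximena: 11:50–12:40, 13:50–15:20.
Freya ∩ Ximena ∩ Callum: 11:50–12:40, 13:50–14:00.
Freya ∩ Ximena ∩ Callum ∩ Isla: 11:50–12:40.
Windows ≥ 20 min: 11:50–12:40.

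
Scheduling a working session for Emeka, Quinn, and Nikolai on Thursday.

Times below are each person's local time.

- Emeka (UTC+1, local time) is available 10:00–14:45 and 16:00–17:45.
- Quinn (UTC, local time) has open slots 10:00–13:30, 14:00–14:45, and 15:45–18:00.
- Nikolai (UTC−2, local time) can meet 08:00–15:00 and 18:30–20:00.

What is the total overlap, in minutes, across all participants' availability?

Emeka → UTC: 09:00–13:45, 15:00–16:45.
Quinn → UTC: 10:00–13:30, 14:00–14:45, 15:45–18:00.
Nikolai → UTC: 10:00–17:00, 20:30–22:00.
Emeka ∩ Quinn: 10:00–13:30, 15:45–16:45.
Emeka ∩ Quinn ∩ Nikolai: 10:00–13:30, 15:45–16:45.
Total common minutes: 210 + 60 = 270.

270 minutes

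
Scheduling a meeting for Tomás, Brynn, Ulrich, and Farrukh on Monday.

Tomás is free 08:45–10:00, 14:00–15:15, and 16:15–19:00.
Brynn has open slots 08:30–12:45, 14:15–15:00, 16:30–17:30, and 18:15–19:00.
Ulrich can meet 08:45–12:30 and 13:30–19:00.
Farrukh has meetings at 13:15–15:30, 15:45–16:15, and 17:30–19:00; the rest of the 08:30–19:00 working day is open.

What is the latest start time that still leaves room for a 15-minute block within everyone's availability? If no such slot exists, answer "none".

17:15

Farrukh free within 08:30–19:00: 08:30–13:15, 15:30–15:45, 16:15–17:30.
Tomás ∩ Brynn: 08:45–10:00, 14:15–15:00, 16:30–17:30, 18:15–19:00.
Tomás ∩ Brynn ∩ Ulrich: 08:45–10:00, 14:15–15:00, 16:30–17:30, 18:15–19:00.
Tomás ∩ Brynn ∩ Ulrich ∩ Farrukh: 08:45–10:00, 16:30–17:30.
Windows ≥ 15 min: 08:45–10:00, 16:30–17:30.
Latest start in the last window 16:30–17:30 is 17:30 − 15 min = 17:15.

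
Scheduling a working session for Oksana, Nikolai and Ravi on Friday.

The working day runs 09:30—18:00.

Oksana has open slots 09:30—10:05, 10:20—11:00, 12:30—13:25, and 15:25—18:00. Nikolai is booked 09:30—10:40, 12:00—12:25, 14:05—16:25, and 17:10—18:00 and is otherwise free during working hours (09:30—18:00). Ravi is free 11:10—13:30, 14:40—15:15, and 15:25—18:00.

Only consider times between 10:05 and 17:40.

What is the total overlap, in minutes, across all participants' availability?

Nikolai free within 09:30–18:00: 10:40–12:00, 12:25–14:05, 16:25–17:10.
Oksana ∩ Nikolai: 10:40–11:00, 12:30–13:25, 16:25–17:10.
Oksana ∩ Nikolai ∩ Ravi: 12:30–13:25, 16:25–17:10.
Restricted to 10:05–17:40: 12:30–13:25, 16:25–17:10.
Total common minutes: 55 + 45 = 100.

100 minutes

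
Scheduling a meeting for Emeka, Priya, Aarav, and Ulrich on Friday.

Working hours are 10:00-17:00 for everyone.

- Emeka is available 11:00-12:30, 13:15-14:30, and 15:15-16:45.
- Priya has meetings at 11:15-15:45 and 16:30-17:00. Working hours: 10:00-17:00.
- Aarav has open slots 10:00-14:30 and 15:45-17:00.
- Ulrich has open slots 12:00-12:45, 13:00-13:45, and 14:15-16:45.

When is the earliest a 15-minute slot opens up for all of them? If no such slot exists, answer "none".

Priya free within 10:00–17:00: 10:00–11:15, 15:45–16:30.
Emeka ∩ Priya: 11:00–11:15, 15:45–16:30.
Emeka ∩ Priya ∩ Aarav: 11:00–11:15, 15:45–16:30.
Emeka ∩ Priya ∩ Aarav ∩ Ulrich: 15:45–16:30.
Windows ≥ 15 min: 15:45–16:30.
Earliest such window starts at 15:45.

15:45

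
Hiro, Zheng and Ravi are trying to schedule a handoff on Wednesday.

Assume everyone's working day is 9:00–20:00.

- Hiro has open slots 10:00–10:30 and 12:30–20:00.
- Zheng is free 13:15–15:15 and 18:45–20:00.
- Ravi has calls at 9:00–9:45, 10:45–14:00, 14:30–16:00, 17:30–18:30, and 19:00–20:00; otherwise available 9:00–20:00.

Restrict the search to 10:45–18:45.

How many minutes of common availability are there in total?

Ravi free within 09:00–20:00: 09:45–10:45, 14:00–14:30, 16:00–17:30, 18:30–19:00.
Hiro ∩ Zheng: 13:15–15:15, 18:45–20:00.
Hiro ∩ Zheng ∩ Ravi: 14:00–14:30, 18:45–19:00.
Restricted to 10:45–18:45: 14:00–14:30.
Total common minutes: 30.

30 minutes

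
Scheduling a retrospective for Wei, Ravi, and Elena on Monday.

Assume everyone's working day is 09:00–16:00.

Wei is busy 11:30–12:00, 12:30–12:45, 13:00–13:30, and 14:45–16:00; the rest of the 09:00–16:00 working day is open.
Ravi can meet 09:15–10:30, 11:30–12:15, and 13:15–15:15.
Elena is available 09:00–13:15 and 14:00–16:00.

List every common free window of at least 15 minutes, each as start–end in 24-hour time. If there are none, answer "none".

09:15–10:30, 12:00–12:15, 14:00–14:45

Wei free within 09:00–16:00: 09:00–11:30, 12:00–12:30, 12:45–13:00, 13:30–14:45.
Wei ∩ Ravi: 09:15–10:30, 12:00–12:15, 13:30–14:45.
Wei ∩ Ravi ∩ Elena: 09:15–10:30, 12:00–12:15, 14:00–14:45.
Windows ≥ 15 min: 09:15–10:30, 12:00–12:15, 14:00–14:45.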